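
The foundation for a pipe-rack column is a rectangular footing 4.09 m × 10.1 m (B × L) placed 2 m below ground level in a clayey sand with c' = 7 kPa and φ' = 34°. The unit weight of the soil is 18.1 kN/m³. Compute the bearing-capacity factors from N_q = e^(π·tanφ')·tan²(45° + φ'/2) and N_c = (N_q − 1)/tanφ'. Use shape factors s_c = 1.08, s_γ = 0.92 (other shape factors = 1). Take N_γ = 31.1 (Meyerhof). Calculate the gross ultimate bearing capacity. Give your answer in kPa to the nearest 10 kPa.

tan34° = 0.6745, so N_q = e^(π×0.6745)·tan²(62°) = 8.323 × 3.537 = 29.44.
N_c = (29.44 − 1)/tan34° = 42.16.
q = γ·D_f = 18.1 × 2 = 36.2 kPa.
c·N_c·s_c = 7 × 42.164 × 1.08 = 318.76 kPa
q·N_q = 36.2 × 29.44 = 1065.7 kPa
0.5·γ·B·N_γ·s_γ = 0.5 × 18.1 × 4.09 × 31.1 × 0.92 = 1059.1 kPa
q_ult = 318.76 + 1065.7 + 1059.1 = 2443.5 kPa.

q_ult ≈ 2440 kPa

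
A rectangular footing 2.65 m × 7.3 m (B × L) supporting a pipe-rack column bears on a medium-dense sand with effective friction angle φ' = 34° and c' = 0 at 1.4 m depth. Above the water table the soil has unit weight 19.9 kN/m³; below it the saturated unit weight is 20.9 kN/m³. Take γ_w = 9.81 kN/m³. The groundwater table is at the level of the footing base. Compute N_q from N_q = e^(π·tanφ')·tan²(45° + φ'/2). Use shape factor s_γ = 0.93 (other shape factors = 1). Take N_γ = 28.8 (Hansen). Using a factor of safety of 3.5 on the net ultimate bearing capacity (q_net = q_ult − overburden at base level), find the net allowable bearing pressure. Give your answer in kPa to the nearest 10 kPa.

N_q = e^(π·tan34°)·tan²(62°) = 29.44.
Overburden at base level: q = 19.9 × 1.4 = 27.86 kPa.
Below the base the soil is submerged, so the ½γBN_γ term uses γ' = 20.9 − 9.81 = 11.09 kN/m³.
Surcharge term q·N_q = 27.86 × 29.44 = 820.19 kPa; self-weight term 0.5·γ·B·N_γ·s_γ = 0.5 × 11.09 × 2.65 × 28.8 × 0.93 = 393.57 kPa.
q_ult = 820.19 + 393.57 = 1213.8 kPa.
q_net = 1213.8 − 27.86 = 1185.9 kPa.
q_all(net) = 1185.9 / 3.5 = 338.83 kPa.

q_all(net) ≈ 340 kPa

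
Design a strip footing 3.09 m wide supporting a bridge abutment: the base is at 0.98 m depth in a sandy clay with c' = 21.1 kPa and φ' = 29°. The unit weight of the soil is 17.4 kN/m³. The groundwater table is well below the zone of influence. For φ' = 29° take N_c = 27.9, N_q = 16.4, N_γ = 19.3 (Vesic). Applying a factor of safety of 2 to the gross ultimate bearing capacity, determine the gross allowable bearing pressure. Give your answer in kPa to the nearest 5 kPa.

q_all ≈ 695 kPa

q = γ·D_f = 17.4 × 0.98 = 17.052 kPa.
c·N_c = 21.1 × 27.9 = 588.69 kPa
q·N_q = 17.052 × 16.4 = 279.65 kPa
0.5·γ·B·N_γ = 0.5 × 17.4 × 3.09 × 19.3 = 518.84 kPa
q_ult = 588.69 + 279.65 + 518.84 = 1387.2 kPa.
q_all = q_ult / FS = 1387.2 / 2 = 693.59 kPa.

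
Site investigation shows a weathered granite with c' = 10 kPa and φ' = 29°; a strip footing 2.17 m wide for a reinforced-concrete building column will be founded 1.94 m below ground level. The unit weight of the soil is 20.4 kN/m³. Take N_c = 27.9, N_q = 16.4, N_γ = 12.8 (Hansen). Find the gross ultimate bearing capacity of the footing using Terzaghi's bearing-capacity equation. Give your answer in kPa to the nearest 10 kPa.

q_ult ≈ 1210 kPa

Overburden at base level: q = 20.4 × 1.94 = 39.576 kPa.
Cohesion term c·N_c = 10 × 27.9 = 279 kPa; surcharge term q·N_q = 39.576 × 16.4 = 649.05 kPa; self-weight term 0.5·γ·B·N_γ = 0.5 × 20.4 × 2.17 × 12.8 = 283.32 kPa.
q_ult = 279 + 649.05 + 283.32 = 1211.4 kPa.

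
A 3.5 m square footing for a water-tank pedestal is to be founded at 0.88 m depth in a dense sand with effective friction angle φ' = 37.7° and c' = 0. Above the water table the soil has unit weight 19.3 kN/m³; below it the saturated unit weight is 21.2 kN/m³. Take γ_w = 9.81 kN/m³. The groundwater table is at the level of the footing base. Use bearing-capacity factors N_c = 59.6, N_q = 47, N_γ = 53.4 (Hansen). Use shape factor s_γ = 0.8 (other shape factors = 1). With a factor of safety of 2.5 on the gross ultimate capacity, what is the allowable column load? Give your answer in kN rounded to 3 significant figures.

Overburden at base level: q = 19.3 × 0.88 = 16.984 kPa.
Below the base the soil is submerged, so the ½γBN_γ term uses γ' = 21.2 − 9.81 = 11.39 kN/m³.
Surcharge term q·N_q = 16.984 × 47 = 798.25 kPa; self-weight term 0.5·γ·B·N_γ·s_γ = 0.5 × 11.39 × 3.5 × 53.4 × 0.8 = 851.52 kPa.
q_ult = 798.25 + 851.52 = 1649.8 kPa.
Gross allowable pressure q_all = 1649.8 / 2.5 = 659.91 kPa.
Footing area = 12.25 m², so allowable column load = 659.91 × 12.25 = 8083.8 kN.

P_all ≈ 8080 kN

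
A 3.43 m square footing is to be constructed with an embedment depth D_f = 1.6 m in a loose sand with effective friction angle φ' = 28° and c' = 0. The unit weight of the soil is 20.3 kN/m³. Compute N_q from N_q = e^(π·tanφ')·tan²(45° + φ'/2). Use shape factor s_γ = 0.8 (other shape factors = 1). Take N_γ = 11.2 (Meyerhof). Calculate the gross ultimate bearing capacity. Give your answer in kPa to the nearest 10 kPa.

tan28° = 0.5317, so N_q = e^(π×0.5317)·tan²(59°) = 5.314 × 2.77 = 14.72.
Effective surcharge at the founding depth q = γ·D_f = 20.3 × 1.6 = 32.48 kPa.
q_ult = q·N_q + 0.5·γ·B·N_γ·s_γ
     = 32.48 × 14.72 + 0.5 × 20.3 × 3.43 × 11.2 × 0.8
     = 478.1 + 311.94 = 790.04 kPa.

q_ult ≈ 790 kPa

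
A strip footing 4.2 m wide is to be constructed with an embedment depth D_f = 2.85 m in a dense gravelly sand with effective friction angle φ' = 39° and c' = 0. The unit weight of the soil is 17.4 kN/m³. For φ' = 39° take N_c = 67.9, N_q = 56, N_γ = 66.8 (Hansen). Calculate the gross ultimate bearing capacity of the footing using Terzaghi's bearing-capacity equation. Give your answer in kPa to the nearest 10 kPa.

q_ult ≈ 5220 kPa

Overburden at base level: q = 17.4 × 2.85 = 49.59 kPa.
Surcharge term q·N_q = 49.59 × 56 = 2777 kPa; self-weight term 0.5·γ·B·N_γ = 0.5 × 17.4 × 4.2 × 66.8 = 2440.9 kPa.
q_ult = 2777 + 2440.9 = 5217.9 kPa.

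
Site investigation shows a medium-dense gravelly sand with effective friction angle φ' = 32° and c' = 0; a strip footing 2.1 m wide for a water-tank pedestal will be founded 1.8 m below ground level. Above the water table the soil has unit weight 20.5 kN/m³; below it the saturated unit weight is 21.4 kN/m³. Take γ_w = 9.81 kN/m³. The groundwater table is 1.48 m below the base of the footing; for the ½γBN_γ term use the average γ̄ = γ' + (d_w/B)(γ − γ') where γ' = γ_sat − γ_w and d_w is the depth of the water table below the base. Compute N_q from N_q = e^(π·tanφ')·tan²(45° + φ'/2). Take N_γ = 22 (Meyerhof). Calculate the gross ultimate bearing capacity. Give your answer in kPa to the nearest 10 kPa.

tan32° = 0.6249, so N_q = e^(π×0.6249)·tan²(61°) = 7.121 × 3.255 = 23.18.
Overburden at base level: q = 20.5 × 1.8 = 36.9 kPa.
The water table is 1.48 m below the base (< B = 2.1 m), so the ½γBN_γ term uses γ̄ = γ' + (d_w/B)(γ − γ') = 11.59 + (1.48/2.1)(20.5 − 11.59) = 17.869 kN/m³.
Surcharge term q·N_q = 36.9 × 23.177 = 855.22 kPa; self-weight term 0.5·γ·B·N_γ = 0.5 × 17.869 × 2.1 × 22 = 412.78 kPa.
q_ult = 855.22 + 412.78 = 1268 kPa.

q_ult ≈ 1270 kPa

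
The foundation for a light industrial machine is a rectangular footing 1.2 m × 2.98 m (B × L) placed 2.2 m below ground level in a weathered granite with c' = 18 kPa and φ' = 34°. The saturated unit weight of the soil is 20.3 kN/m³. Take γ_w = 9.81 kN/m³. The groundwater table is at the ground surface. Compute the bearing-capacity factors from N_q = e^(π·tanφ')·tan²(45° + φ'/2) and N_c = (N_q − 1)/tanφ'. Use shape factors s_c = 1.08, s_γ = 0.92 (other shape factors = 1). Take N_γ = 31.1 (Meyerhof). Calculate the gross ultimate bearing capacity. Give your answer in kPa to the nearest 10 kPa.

tan34° = 0.6745, so N_q = e^(π×0.6745)·tan²(62°) = 8.323 × 3.537 = 29.44.
N_c = (29.44 − 1)/tan34° = 42.16.
With the water table at the surface the whole profile is submerged: γ' = 20.3 − 9.81 = 10.49 kN/m³, so q = γ'·D_f = 23.078 kPa; the same γ' applies in the ½γBN_γ term.
q_ult = c·N_c·s_c + q·N_q + 0.5·γ·B·N_γ·s_γ
     = 18 × 42.164 × 1.08 + 23.078 × 29.44 + 0.5 × 10.49 × 1.2 × 31.1 × 0.92
     = 819.66 + 679.41 + 180.08 = 1679.2 kPa.

q_ult ≈ 1680 kPa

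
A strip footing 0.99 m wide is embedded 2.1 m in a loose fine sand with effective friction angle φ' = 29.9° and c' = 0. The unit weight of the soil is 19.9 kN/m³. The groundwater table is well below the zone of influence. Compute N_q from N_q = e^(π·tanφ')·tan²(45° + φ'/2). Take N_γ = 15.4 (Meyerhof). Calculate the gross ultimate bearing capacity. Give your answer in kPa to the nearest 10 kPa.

q_ult ≈ 910 kPa

tan29.9° = 0.575, so N_q = e^(π×0.575)·tan²(59.95°) = 6.089 × 2.988 = 18.19.
Overburden at base level: q = 19.9 × 2.1 = 41.79 kPa.
Surcharge term q·N_q = 41.79 × 18.194 = 760.32 kPa; self-weight term 0.5·γ·B·N_γ = 0.5 × 19.9 × 0.99 × 15.4 = 151.7 kPa.
q_ult = 760.32 + 151.7 = 912.02 kPa.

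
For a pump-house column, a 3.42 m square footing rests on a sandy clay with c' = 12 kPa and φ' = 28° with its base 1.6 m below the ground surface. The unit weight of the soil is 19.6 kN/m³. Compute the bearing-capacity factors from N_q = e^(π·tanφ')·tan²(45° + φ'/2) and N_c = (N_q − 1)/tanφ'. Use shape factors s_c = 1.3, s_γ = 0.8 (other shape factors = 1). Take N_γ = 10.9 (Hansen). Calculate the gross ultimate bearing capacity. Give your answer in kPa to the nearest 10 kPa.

q_ult ≈ 1160 kPa

tan28° = 0.5317, so N_q = e^(π×0.5317)·tan²(59°) = 5.314 × 2.77 = 14.72.
N_c = (14.72 − 1)/tan28° = 25.8.
q = γ·D_f = 19.6 × 1.6 = 31.36 kPa.
c·N_c·s_c = 12 × 25.803 × 1.3 = 402.53 kPa
q·N_q = 31.36 × 14.72 = 461.62 kPa
0.5·γ·B·N_γ·s_γ = 0.5 × 19.6 × 3.42 × 10.9 × 0.8 = 292.26 kPa
q_ult = 402.53 + 461.62 + 292.26 = 1156.4 kPa.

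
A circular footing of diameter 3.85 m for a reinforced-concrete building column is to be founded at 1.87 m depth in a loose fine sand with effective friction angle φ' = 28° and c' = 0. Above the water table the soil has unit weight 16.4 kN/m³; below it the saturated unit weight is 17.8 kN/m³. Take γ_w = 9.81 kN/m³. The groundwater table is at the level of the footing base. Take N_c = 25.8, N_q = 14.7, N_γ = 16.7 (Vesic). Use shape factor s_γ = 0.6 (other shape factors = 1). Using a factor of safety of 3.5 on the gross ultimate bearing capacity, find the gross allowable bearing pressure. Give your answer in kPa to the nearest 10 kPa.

q_all ≈ 170 kPa

Effective surcharge at the founding depth q = γ·D_f = 16.4 × 1.87 = 30.668 kPa.
The water table coincides with the base, so in the self-weight term γ → γ' = 7.99 kN/m³.
q_ult = q·N_q + 0.5·γ·B·N_γ·s_γ
     = 30.668 × 14.7 + 0.5 × 7.99 × 3.85 × 16.7 × 0.6
     = 450.82 + 154.12 = 604.93 kPa.
q_all = 604.93 / 3.5 = 172.84 kPa.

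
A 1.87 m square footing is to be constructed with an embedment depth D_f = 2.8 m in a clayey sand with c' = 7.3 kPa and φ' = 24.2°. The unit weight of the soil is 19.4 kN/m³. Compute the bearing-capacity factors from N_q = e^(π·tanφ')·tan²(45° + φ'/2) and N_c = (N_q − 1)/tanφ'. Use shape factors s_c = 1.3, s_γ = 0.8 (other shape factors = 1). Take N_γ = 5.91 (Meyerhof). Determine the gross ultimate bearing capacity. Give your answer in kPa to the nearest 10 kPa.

tan24.2° = 0.4494, so N_q = e^(π×0.4494)·tan²(57.1°) = 4.104 × 2.389 = 9.81.
N_c = (9.81 − 1)/tan24.2° = 19.59.
Overburden at base level: q = 19.4 × 2.8 = 54.32 kPa.
Cohesion term c·N_c·s_c = 7.3 × 19.593 × 1.3 = 185.93 kPa; surcharge term q·N_q = 54.32 × 9.8053 = 532.63 kPa; self-weight term 0.5·γ·B·N_γ·s_γ = 0.5 × 19.4 × 1.87 × 5.91 × 0.8 = 85.761 kPa.
q_ult = 185.93 + 532.63 + 85.761 = 804.32 kPa.

q_ult ≈ 800 kPa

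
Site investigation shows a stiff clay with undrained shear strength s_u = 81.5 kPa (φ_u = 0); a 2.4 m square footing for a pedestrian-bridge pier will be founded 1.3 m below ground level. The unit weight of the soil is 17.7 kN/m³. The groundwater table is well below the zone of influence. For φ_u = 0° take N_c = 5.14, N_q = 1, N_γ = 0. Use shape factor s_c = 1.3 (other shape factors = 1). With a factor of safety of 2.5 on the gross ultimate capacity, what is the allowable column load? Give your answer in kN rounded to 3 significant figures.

P_all ≈ 1310 kN

Overburden at base level: q = 17.7 × 1.3 = 23.01 kPa.
Cohesion term c·N_c·s_c = 81.5 × 5.14 × 1.3 = 544.58 kPa; surcharge term q·N_q = 23.01 × 1 = 23.01 kPa.
q_ult = 544.58 + 23.01 = 567.59 kPa.
Gross allowable pressure q_all = 567.59 / 2.5 = 227.04 kPa.
Footing area = 5.76 m², so allowable column load = 227.04 × 5.76 = 1307.7 kN.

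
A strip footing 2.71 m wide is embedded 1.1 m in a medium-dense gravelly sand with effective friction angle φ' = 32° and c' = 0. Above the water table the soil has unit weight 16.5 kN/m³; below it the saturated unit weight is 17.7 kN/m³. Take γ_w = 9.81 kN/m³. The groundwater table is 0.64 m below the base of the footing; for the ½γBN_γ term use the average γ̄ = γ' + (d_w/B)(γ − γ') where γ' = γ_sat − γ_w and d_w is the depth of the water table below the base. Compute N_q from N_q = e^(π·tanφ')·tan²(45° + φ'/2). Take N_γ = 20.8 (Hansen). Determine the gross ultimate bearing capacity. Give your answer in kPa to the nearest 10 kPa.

q_ult ≈ 700 kPa

tan32° = 0.6249, so N_q = e^(π×0.6249)·tan²(61°) = 7.121 × 3.255 = 23.18.
Overburden at base level: q = 16.5 × 1.1 = 18.15 kPa.
The water table is 0.64 m below the base (< B = 2.71 m), so the ½γBN_γ term uses γ̄ = γ' + (d_w/B)(γ − γ') = 7.89 + (0.64/2.71)(16.5 − 7.89) = 9.9234 kN/m³.
Surcharge term q·N_q = 18.15 × 23.177 = 420.66 kPa; self-weight term 0.5·γ·B·N_γ = 0.5 × 9.9234 × 2.71 × 20.8 = 279.68 kPa.
q_ult = 420.66 + 279.68 = 700.34 kPa.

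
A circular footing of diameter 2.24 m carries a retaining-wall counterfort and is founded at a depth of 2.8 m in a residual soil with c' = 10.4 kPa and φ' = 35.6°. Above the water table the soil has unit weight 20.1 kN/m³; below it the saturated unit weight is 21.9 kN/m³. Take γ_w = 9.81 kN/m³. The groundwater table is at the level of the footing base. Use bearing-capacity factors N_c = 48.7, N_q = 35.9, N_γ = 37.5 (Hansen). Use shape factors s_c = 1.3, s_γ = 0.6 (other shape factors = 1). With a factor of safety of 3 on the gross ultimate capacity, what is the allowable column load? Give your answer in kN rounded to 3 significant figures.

q = γ·D_f = 20.1 × 2.8 = 56.28 kPa.
For the ½γBN_γ term take γ' = 21.9 − 9.81 = 12.09 kN/m³ (soil below base is submerged).
c·N_c·s_c = 10.4 × 48.7 × 1.3 = 658.42 kPa
q·N_q = 56.28 × 35.9 = 2020.5 kPa
0.5·γ·B·N_γ·s_γ = 0.5 × 12.09 × 2.24 × 37.5 × 0.6 = 304.67 kPa
q_ult = 658.42 + 2020.5 + 304.67 = 2983.5 kPa.
Gross allowable pressure q_all = 2983.5 / 3 = 994.51 kPa.
Footing area = 3.9408 m², so allowable column load = 994.51 × 3.9408 = 3919.2 kN.

P_all ≈ 3920 kN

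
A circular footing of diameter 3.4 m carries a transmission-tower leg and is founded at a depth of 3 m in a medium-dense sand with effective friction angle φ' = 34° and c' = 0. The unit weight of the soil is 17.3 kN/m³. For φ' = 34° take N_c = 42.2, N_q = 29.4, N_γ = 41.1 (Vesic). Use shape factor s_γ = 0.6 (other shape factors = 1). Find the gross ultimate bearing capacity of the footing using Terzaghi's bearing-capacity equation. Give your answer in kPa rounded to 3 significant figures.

Effective surcharge at the founding depth q = γ·D_f = 17.3 × 3 = 51.9 kPa.
q_ult = q·N_q + 0.5·γ·B·N_γ·s_γ
     = 51.9 × 29.4 + 0.5 × 17.3 × 3.4 × 41.1 × 0.6
     = 1525.9 + 725.25 = 2251.1 kPa.

q_ult ≈ 2250 kPa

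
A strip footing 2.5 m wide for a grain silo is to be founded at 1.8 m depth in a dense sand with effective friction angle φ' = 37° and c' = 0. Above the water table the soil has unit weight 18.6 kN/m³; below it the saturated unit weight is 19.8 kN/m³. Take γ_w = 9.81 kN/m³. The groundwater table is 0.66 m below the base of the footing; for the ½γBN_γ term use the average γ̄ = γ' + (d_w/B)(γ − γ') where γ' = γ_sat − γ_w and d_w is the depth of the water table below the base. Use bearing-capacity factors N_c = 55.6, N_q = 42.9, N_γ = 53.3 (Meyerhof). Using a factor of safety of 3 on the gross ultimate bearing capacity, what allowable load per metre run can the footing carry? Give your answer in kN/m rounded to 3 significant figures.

≈ 1880 kN/m

q = γ·D_f = 18.6 × 1.8 = 33.48 kPa.
γ' = 9.99 kN/m³; averaging over the depth B below the base, γ̄ = γ' + (d_w/B)(γ − γ') = 12.263 kN/m³.
q·N_q = 33.48 × 42.9 = 1436.3 kPa
0.5·γ·B·N_γ = 0.5 × 12.263 × 2.5 × 53.3 = 817.03 kPa
q_ult = 1436.3 + 817.03 = 2253.3 kPa.
Gross allowable pressure q_all = 2253.3 / 3 = 751.11 kPa.
Allowable wall load = q_all × B = 751.11 × 2.5 = 1877.8 kN per metre run.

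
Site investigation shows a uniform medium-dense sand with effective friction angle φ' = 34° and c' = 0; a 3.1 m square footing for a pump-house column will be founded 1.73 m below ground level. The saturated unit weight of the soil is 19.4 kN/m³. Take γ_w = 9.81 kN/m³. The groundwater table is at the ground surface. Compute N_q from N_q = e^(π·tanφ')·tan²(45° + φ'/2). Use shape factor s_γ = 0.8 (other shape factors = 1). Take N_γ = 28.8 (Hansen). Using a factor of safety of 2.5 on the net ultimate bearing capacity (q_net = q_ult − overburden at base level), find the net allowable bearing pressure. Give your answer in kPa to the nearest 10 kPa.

N_q = e^(π·tan34°)·tan²(62°) = 29.44.
With the water table at the surface the whole profile is submerged: γ' = 19.4 − 9.81 = 9.59 kN/m³, so q = γ'·D_f = 16.591 kPa; the same γ' applies in the ½γBN_γ term.
q_ult = q·N_q + 0.5·γ·B·N_γ·s_γ
     = 16.591 × 29.44 + 0.5 × 9.59 × 3.1 × 28.8 × 0.8
     = 488.43 + 342.48 = 830.9 kPa.
q_net = 830.9 − 16.591 = 814.31 kPa.
q_all(net) = 814.31 / 2.5 = 325.73 kPa.

q_all(net) ≈ 330 kPa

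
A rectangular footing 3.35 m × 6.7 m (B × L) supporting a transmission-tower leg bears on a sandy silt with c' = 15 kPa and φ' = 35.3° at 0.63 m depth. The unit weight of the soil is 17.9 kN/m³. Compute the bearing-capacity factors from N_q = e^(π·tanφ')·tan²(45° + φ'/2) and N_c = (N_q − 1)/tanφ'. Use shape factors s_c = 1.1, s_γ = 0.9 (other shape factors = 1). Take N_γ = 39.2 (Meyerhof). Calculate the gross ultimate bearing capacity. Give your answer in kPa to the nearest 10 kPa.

q_ult ≈ 2230 kPa

tan35.3° = 0.708, so N_q = e^(π×0.708)·tan²(62.65°) = 9.248 × 3.738 = 34.57.
N_c = (34.57 − 1)/tan35.3° = 47.41.
Effective surcharge at the founding depth q = γ·D_f = 17.9 × 0.63 = 11.277 kPa.
q_ult = c·N_c·s_c + q·N_q + 0.5·γ·B·N_γ·s_γ
     = 15 × 47.406 × 1.1 + 11.277 × 34.565 + 0.5 × 17.9 × 3.35 × 39.2 × 0.9
     = 782.2 + 389.79 + 1057.8 = 2229.8 kPa.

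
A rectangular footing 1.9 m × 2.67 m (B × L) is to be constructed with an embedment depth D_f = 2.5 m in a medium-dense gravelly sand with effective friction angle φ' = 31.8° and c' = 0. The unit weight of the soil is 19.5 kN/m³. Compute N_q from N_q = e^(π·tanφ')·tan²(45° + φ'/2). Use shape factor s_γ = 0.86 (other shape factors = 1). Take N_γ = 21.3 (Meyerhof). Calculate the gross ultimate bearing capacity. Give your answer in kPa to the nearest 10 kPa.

q_ult ≈ 1440 kPa

tan31.8° = 0.62, so N_q = e^(π×0.62)·tan²(60.9°) = 7.014 × 3.228 = 22.64.
Overburden at base level: q = 19.5 × 2.5 = 48.75 kPa.
Surcharge term q·N_q = 48.75 × 22.64 = 1103.7 kPa; self-weight term 0.5·γ·B·N_γ·s_γ = 0.5 × 19.5 × 1.9 × 21.3 × 0.86 = 339.34 kPa.
q_ult = 1103.7 + 339.34 = 1443 kPa.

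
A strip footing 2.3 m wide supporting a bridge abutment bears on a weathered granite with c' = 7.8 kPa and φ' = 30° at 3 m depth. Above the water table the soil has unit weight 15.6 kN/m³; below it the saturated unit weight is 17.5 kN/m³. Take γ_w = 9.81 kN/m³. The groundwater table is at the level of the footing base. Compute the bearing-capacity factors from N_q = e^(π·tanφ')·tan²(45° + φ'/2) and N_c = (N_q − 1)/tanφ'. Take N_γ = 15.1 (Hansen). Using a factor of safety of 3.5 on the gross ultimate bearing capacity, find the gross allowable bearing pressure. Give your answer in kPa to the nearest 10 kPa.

N_q = e^(π·tan30°)·tan²(60°) = 18.4; N_c = (N_q − 1)/tanφ' = 30.14.
q = γ·D_f = 15.6 × 3 = 46.8 kPa.
For the ½γBN_γ term take γ' = 17.5 − 9.81 = 7.69 kN/m³ (soil below base is submerged).
c·N_c = 7.8 × 30.14 = 235.09 kPa
q·N_q = 46.8 × 18.401 = 861.17 kPa
0.5·γ·B·N_γ = 0.5 × 7.69 × 2.3 × 15.1 = 133.54 kPa
q_ult = 235.09 + 861.17 + 133.54 = 1229.8 kPa.
q_all = 1229.8 / 3.5 = 351.37 kPa.

q_all ≈ 350 kPa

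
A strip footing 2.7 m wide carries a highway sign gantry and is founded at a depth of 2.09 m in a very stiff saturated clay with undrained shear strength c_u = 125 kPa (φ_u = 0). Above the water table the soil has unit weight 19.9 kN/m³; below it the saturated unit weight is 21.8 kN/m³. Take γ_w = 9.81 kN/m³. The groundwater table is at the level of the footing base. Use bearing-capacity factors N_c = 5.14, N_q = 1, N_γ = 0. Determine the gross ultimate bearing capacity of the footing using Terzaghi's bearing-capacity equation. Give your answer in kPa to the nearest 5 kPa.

Effective surcharge at the founding depth q = γ·D_f = 19.9 × 2.09 = 41.591 kPa.
q_ult = c·N_c + q·N_q
     = 125 × 5.14 + 41.591 × 1
     = 642.5 + 41.591 = 684.09 kPa.

q_ult ≈ 685 kPa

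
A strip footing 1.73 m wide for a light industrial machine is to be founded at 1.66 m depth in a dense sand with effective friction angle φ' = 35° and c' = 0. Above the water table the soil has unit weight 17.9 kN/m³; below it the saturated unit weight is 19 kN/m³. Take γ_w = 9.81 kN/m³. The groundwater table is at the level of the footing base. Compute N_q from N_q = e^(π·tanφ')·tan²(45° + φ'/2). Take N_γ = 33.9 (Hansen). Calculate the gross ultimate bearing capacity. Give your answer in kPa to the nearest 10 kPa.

q_ult ≈ 1260 kPa

tan35° = 0.7002, so N_q = e^(π×0.7002)·tan²(62.5°) = 9.023 × 3.69 = 33.3.
Effective surcharge at the founding depth q = γ·D_f = 17.9 × 1.66 = 29.714 kPa.
The water table coincides with the base, so in the self-weight term γ → γ' = 9.19 kN/m³.
q_ult = q·N_q + 0.5·γ·B·N_γ
     = 29.714 × 33.296 + 0.5 × 9.19 × 1.73 × 33.9
     = 989.36 + 269.48 = 1258.8 kPa.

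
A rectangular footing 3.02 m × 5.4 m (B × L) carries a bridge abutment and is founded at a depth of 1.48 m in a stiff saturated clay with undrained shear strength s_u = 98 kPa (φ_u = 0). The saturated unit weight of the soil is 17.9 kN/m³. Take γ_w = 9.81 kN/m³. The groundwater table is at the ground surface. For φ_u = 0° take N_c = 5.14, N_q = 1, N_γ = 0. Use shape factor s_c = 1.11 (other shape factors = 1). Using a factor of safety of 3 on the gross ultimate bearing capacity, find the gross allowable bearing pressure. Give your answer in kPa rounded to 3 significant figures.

γ' = 17.9 − 9.81 = 8.09 kN/m³ (submerged throughout). q = 8.09 × 1.48 = 11.973 kPa.
c·N_c·s_c = 98 × 5.14 × 1.11 = 559.13 kPa
q·N_q = 11.973 × 1 = 11.973 kPa
q_ult = 559.13 + 11.973 = 571.1 kPa.
q_all = 571.1 / 3 = 190.37 kPa.

q_all ≈ 190 kPa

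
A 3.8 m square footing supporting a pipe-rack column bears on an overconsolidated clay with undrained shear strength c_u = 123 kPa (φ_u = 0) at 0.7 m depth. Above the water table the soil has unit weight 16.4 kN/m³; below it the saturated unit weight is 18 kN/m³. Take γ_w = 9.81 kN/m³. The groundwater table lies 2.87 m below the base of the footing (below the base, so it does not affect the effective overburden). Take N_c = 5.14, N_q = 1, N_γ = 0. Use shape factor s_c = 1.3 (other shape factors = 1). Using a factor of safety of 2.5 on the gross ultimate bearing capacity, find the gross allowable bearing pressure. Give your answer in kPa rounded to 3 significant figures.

q_all ≈ 333 kPa

q = γ·D_f = 16.4 × 0.7 = 11.48 kPa.
c·N_c·s_c = 123 × 5.14 × 1.3 = 821.89 kPa
q·N_q = 11.48 × 1 = 11.48 kPa
q_ult = 821.89 + 11.48 = 833.37 kPa.
q_all = 833.37 / 2.5 = 333.35 kPa.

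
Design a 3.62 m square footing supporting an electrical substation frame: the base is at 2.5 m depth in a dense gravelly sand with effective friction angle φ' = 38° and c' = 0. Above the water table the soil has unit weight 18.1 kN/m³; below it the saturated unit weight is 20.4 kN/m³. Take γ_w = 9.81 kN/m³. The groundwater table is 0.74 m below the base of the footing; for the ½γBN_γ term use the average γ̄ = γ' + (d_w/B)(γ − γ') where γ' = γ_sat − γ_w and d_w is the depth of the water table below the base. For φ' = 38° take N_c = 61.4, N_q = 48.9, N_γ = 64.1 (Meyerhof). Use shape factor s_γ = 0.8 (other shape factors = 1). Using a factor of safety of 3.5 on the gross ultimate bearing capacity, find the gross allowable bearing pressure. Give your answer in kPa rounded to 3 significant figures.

q_all ≈ 954 kPa

q = γ·D_f = 18.1 × 2.5 = 45.25 kPa.
γ' = 10.59 kN/m³; averaging over the depth B below the base, γ̄ = γ' + (d_w/B)(γ − γ') = 12.125 kN/m³.
q·N_q = 45.25 × 48.9 = 2212.7 kPa
0.5·γ·B·N_γ·s_γ = 0.5 × 12.125 × 3.62 × 64.1 × 0.8 = 1125.4 kPa
q_ult = 2212.7 + 1125.4 = 3338.1 kPa.
q_all = 3338.1 / 3.5 = 953.76 kPa.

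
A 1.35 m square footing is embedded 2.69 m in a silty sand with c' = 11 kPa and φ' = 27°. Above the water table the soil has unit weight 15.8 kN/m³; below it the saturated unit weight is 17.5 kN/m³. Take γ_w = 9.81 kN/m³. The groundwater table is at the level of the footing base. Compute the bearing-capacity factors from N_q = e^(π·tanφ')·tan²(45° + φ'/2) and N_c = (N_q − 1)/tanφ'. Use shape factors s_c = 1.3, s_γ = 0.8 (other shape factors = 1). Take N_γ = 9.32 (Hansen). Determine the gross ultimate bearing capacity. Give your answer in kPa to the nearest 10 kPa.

q_ult ≈ 940 kPa

tan27° = 0.5095, so N_q = e^(π×0.5095)·tan²(58.5°) = 4.957 × 2.663 = 13.2.
N_c = (13.2 − 1)/tan27° = 23.94.
Effective surcharge at the founding depth q = γ·D_f = 15.8 × 2.69 = 42.502 kPa.
The water table coincides with the base, so in the self-weight term γ → γ' = 7.69 kN/m³.
q_ult = c·N_c·s_c + q·N_q + 0.5·γ·B·N_γ·s_γ
     = 11 × 23.942 × 1.3 + 42.502 × 13.199 + 0.5 × 7.69 × 1.35 × 9.32 × 0.8
     = 342.37 + 560.99 + 38.702 = 942.07 kPa.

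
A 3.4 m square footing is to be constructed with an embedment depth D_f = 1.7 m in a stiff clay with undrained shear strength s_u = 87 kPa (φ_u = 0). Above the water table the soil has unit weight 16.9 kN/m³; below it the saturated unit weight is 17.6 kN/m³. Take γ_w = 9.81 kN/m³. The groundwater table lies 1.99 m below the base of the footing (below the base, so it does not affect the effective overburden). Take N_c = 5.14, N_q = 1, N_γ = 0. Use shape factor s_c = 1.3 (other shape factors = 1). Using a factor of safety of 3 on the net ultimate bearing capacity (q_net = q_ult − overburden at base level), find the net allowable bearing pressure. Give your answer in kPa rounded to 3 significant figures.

q_all(net) ≈ 194 kPa

Effective surcharge at the founding depth q = γ·D_f = 16.9 × 1.7 = 28.73 kPa.
q_ult = c·N_c·s_c + q·N_q
     = 87 × 5.14 × 1.3 + 28.73 × 1
     = 581.33 + 28.73 = 610.06 kPa.
q_net = 610.06 − 28.73 = 581.33 kPa.
q_all(net) = 581.33 / 3 = 193.78 kPa.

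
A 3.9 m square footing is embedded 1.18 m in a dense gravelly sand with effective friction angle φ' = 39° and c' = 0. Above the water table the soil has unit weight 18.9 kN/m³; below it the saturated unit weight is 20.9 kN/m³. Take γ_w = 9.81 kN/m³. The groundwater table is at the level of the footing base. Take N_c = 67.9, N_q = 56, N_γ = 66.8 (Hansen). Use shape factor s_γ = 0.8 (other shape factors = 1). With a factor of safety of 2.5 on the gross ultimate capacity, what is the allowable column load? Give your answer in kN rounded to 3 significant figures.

P_all ≈ 14600 kN

q = γ·D_f = 18.9 × 1.18 = 22.302 kPa.
For the ½γBN_γ term take γ' = 20.9 − 9.81 = 11.09 kN/m³ (soil below base is submerged).
q·N_q = 22.302 × 56 = 1248.9 kPa
0.5·γ·B·N_γ·s_γ = 0.5 × 11.09 × 3.9 × 66.8 × 0.8 = 1155.7 kPa
q_ult = 1248.9 + 1155.7 = 2404.6 kPa.
Gross allowable pressure q_all = 2404.6 / 2.5 = 961.83 kPa.
Footing area = 15.21 m², so allowable column load = 961.83 × 15.21 = 14629 kN.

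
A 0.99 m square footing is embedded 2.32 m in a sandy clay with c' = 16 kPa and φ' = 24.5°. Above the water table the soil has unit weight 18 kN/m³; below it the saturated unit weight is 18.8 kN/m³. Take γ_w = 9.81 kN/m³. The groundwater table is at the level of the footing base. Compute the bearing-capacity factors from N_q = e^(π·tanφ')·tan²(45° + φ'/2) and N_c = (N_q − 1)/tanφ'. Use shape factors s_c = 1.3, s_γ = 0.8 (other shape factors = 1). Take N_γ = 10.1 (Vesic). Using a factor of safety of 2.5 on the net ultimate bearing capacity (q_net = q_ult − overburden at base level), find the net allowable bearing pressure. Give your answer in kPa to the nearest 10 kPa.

q_all(net) ≈ 330 kPa

N_q = e^(π·tan24.5°)·tan²(57.25°) = 10.12; N_c = (N_q − 1)/tanφ' = 20.01.
q = γ·D_f = 18 × 2.32 = 41.76 kPa.
For the ½γBN_γ term take γ' = 18.8 − 9.81 = 8.99 kN/m³ (soil below base is submerged).
c·N_c·s_c = 16 × 20.006 × 1.3 = 416.12 kPa
q·N_q = 41.76 × 10.117 = 422.49 kPa
0.5·γ·B·N_γ·s_γ = 0.5 × 8.99 × 0.99 × 10.1 × 0.8 = 35.956 kPa
q_ult = 416.12 + 422.49 + 35.956 = 874.57 kPa.
q_net = 874.57 − 41.76 = 832.81 kPa.
q_all(net) = 832.81 / 2.5 = 333.13 kPa.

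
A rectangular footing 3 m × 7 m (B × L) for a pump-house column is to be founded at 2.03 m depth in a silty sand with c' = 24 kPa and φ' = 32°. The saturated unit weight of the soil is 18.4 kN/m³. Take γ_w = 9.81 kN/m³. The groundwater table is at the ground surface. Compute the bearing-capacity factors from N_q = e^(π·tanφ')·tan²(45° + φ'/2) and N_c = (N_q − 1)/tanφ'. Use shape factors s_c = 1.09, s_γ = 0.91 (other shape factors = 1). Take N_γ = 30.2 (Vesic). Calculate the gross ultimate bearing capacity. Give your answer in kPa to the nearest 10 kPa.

q_ult ≈ 1690 kPa

tan32° = 0.6249, so N_q = e^(π×0.6249)·tan²(61°) = 7.121 × 3.255 = 23.18.
N_c = (23.18 − 1)/tan32° = 35.49.
With the water table at the surface the whole profile is submerged: γ' = 18.4 − 9.81 = 8.59 kN/m³, so q = γ'·D_f = 17.438 kPa; the same γ' applies in the ½γBN_γ term.
q_ult = c·N_c·s_c + q·N_q + 0.5·γ·B·N_γ·s_γ
     = 24 × 35.49 × 1.09 + 17.438 × 23.177 + 0.5 × 8.59 × 3 × 30.2 × 0.91
     = 928.43 + 404.15 + 354.11 = 1686.7 kPa.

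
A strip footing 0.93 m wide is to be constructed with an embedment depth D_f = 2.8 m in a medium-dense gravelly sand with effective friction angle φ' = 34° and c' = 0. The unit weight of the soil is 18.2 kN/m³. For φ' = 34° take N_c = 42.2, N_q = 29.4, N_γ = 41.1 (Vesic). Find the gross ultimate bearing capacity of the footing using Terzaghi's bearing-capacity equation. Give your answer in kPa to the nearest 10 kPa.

q_ult ≈ 1850 kPa

Effective surcharge at the founding depth q = γ·D_f = 18.2 × 2.8 = 50.96 kPa.
q_ult = q·N_q + 0.5·γ·B·N_γ
     = 50.96 × 29.4 + 0.5 × 18.2 × 0.93 × 41.1
     = 1498.2 + 347.83 = 1846.1 kPa.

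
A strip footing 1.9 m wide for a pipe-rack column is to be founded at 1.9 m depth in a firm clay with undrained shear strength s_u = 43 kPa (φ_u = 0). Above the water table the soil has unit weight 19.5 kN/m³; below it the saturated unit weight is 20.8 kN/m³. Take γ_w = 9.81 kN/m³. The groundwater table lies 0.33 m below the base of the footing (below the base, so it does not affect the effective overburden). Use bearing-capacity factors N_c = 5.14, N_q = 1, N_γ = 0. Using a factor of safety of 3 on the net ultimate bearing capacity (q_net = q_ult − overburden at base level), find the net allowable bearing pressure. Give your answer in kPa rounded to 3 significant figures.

q = γ·D_f = 19.5 × 1.9 = 37.05 kPa.
c·N_c = 43 × 5.14 = 221.02 kPa
q·N_q = 37.05 × 1 = 37.05 kPa
q_ult = 221.02 + 37.05 = 258.07 kPa.
q_net = 258.07 − 37.05 = 221.02 kPa.
q_all(net) = 221.02 / 3 = 73.673 kPa.

q_all(net) ≈ 73.7 kPa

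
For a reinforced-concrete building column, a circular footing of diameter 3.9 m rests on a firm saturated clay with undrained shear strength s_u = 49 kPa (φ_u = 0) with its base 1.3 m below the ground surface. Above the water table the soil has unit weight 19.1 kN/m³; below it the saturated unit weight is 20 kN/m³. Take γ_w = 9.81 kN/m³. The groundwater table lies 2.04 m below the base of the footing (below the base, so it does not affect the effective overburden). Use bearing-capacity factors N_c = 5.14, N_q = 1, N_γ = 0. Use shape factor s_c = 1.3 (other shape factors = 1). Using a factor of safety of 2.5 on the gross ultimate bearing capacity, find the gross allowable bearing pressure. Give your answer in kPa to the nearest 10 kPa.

Effective surcharge at the founding depth q = γ·D_f = 19.1 × 1.3 = 24.83 kPa.
q_ult = c·N_c·s_c + q·N_q
     = 49 × 5.14 × 1.3 + 24.83 × 1
     = 327.42 + 24.83 = 352.25 kPa.
q_all = 352.25 / 2.5 = 140.9 kPa.

q_all ≈ 140 kPa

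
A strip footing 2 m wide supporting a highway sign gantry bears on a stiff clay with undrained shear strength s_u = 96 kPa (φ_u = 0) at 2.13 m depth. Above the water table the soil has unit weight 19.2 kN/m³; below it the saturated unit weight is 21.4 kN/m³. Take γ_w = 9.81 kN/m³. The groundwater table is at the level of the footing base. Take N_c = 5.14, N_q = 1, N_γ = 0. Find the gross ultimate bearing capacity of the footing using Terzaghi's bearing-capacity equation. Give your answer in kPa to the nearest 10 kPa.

q_ult ≈ 530 kPa

q = γ·D_f = 19.2 × 2.13 = 40.896 kPa.
c·N_c = 96 × 5.14 = 493.44 kPa
q·N_q = 40.896 × 1 = 40.896 kPa
q_ult = 493.44 + 40.896 = 534.34 kPa.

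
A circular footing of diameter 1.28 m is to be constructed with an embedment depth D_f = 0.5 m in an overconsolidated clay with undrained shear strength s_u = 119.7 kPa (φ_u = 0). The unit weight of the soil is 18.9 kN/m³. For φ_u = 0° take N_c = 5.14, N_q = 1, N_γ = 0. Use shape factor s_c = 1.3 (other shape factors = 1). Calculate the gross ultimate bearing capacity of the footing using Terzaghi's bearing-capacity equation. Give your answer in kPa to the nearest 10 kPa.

q_ult ≈ 810 kPa

Effective surcharge at the founding depth q = γ·D_f = 18.9 × 0.5 = 9.45 kPa.
q_ult = c·N_c·s_c + q·N_q
     = 119.7 × 5.14 × 1.3 + 9.45 × 1
     = 799.84 + 9.45 = 809.29 kPa.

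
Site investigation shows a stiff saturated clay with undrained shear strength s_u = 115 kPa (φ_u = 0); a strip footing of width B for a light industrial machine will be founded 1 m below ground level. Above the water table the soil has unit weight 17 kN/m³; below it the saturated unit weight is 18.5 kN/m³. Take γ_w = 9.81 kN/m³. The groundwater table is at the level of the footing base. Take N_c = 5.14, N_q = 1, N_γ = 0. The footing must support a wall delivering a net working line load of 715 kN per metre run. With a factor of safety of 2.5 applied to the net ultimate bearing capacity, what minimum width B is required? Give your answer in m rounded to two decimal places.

Overburden at base level: q = 17 × 1 = 17 kPa.
Cohesion term c·N_c = 115 × 5.14 = 591.1 kPa; surcharge term q·N_q = 17 × 1 = 17 kPa.
q_ult = 591.1 + 17 = 608.1 kPa.
For φ = 0 the ½γBN_γ term vanishes, so q_ult is independent of B. q_net = 608.1 − 17 = 591.1 kPa; q_all(net) = 591.1/2.5 = 236.44 kPa.
Required width B = w / q_all(net) = 715 / 236.44 = 3.024 m.

B = 3.02 m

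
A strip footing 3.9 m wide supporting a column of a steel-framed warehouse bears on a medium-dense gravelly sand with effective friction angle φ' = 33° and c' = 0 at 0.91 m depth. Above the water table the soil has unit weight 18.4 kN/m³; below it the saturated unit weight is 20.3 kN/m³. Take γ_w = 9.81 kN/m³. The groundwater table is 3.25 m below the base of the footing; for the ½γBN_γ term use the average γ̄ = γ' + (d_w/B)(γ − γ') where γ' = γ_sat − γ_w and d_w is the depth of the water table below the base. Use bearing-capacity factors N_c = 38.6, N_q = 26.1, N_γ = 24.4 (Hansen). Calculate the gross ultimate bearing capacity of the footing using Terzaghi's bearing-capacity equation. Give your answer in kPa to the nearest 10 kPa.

q_ult ≈ 1250 kPa

Effective surcharge at the founding depth q = γ·D_f = 18.4 × 0.91 = 16.744 kPa.
With d_w = 3.25 m < B, γ̄ = 10.49 + (3.25/3.9) × (18.4 − 10.49) = 17.082 kN/m³.
q_ult = q·N_q + 0.5·γ·B·N_γ
     = 16.744 × 26.1 + 0.5 × 17.082 × 3.9 × 24.4
     = 437.02 + 812.75 = 1249.8 kPa.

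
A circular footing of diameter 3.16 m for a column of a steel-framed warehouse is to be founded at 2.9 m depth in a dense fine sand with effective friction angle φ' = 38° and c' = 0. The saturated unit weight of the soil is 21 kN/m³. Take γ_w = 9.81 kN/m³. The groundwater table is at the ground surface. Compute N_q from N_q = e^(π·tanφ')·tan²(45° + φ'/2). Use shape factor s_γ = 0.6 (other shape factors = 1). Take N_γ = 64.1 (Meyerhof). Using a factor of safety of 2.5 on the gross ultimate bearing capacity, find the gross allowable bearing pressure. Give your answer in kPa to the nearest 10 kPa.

N_q = e^(π·tan38°)·tan²(64°) = 48.93.
Water table at ground surface, so effective unit weight γ' = 21 − 9.81 = 11.19 kN/m³ is used throughout; overburden q = 11.19 × 2.9 = 32.451 kPa; the same γ' applies in the ½γBN_γ term.
Surcharge term q·N_q = 32.451 × 48.933 = 1587.9 kPa; self-weight term 0.5·γ·B·N_γ·s_γ = 0.5 × 11.19 × 3.16 × 64.1 × 0.6 = 679.98 kPa.
q_ult = 1587.9 + 679.98 = 2267.9 kPa.
q_all = 2267.9 / 2.5 = 907.17 kPa.

q_all ≈ 910 kPa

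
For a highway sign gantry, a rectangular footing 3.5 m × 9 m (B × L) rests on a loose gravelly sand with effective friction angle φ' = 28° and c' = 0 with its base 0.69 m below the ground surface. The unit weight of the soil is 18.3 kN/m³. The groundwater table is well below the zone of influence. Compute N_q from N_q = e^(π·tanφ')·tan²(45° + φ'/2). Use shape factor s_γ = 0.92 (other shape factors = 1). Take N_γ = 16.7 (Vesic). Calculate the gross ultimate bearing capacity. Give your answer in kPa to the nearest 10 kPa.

tan28° = 0.5317, so N_q = e^(π×0.5317)·tan²(59°) = 5.314 × 2.77 = 14.72.
Effective surcharge at the founding depth q = γ·D_f = 18.3 × 0.69 = 12.627 kPa.
q_ult = q·N_q + 0.5·γ·B·N_γ·s_γ
     = 12.627 × 14.72 + 0.5 × 18.3 × 3.5 × 16.7 × 0.92
     = 185.87 + 492.03 = 677.9 kPa.

q_ult ≈ 680 kPa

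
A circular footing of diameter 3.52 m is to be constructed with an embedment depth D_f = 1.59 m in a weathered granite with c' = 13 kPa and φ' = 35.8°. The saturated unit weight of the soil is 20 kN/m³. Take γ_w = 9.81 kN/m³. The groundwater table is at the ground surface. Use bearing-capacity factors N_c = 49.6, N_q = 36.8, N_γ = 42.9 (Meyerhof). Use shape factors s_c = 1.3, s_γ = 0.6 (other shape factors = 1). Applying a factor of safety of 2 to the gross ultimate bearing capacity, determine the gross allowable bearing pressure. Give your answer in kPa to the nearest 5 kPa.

γ' = 20 − 9.81 = 10.19 kN/m³ (submerged throughout). q = 10.19 × 1.59 = 16.202 kPa; the same γ' applies in the ½γBN_γ term.
c·N_c·s_c = 13 × 49.6 × 1.3 = 838.24 kPa
q·N_q = 16.202 × 36.8 = 596.24 kPa
0.5·γ·B·N_γ·s_γ = 0.5 × 10.19 × 3.52 × 42.9 × 0.6 = 461.63 kPa
q_ult = 838.24 + 596.24 + 461.63 = 1896.1 kPa.
q_all = q_ult / FS = 1896.1 / 2 = 948.05 kPa.

q_all ≈ 950 kPa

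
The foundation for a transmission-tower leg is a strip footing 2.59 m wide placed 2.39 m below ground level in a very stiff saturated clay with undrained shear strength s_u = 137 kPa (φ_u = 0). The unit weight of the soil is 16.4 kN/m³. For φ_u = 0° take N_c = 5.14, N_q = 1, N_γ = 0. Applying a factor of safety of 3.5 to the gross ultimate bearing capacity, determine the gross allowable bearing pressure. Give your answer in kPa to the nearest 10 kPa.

q_all ≈ 210 kPa

Effective surcharge at the founding depth q = γ·D_f = 16.4 × 2.39 = 39.196 kPa.
q_ult = c·N_c + q·N_q
     = 137 × 5.14 + 39.196 × 1
     = 704.18 + 39.196 = 743.38 kPa.
q_all = q_ult / FS = 743.38 / 3.5 = 212.39 kPa.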